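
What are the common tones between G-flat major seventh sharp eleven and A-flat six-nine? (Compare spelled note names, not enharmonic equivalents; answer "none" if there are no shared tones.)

G-flat major seventh sharp eleven: Gb Bb Db F C
A-flat six-nine: Ab C Eb F Bb
Common to both → Bb, F, C.

Bb F C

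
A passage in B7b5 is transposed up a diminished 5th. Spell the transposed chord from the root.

F  A  Cb  Eb

Transposed root: B → F (diminished 5th up). So we spell F dominant seventh flat five:
Root: F
Major 3rd (3rd): A
Diminished 5th (5th): Cb
Minor 7th (7th): Eb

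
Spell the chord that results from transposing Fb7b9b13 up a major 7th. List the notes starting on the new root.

Eb  G  Bb  Db  Fb  Cb

Transposed root: Fb → Eb (major 7th up). So we spell Eb dominant seventh flat nine flat thirteen:
root → Eb
3rd (major 3rd) → G
5th (perfect 5th) → Bb
7th (minor 7th) → Db
9th (minor 9th) → Fb
13th (minor 13th) → Cb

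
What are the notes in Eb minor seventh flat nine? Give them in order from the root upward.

E-flat, G-flat, B-flat, D-flat, F-flat

Root E-flat, quality minor seventh flat nine:
E-flat — root
G-flat — minor 3rd
B-flat — perfect 5th
D-flat — minor 7th
F-flat — minor 9th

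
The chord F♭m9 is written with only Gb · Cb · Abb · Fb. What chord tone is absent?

Ebb

F♭m9 = Fb, Abb, Cb, Ebb, Gb. The voicing lacks the 7th (minor 7th), Ebb.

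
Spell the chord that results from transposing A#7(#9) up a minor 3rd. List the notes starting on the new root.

A minor 3rd up from A# is C#, so the new chord is C# dominant seventh sharp nine.
C# — root
E# — major 3rd
G# — perfect 5th
B — minor 7th
D## — augmented 9th

C#, E#, G#, B, D##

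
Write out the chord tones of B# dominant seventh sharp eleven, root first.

B# dominant seventh sharp eleven: dominant seventh sharp eleven on B-sharp.
- root: B-sharp
- major 3rd: D-double-sharp
- perfect 5th: F-double-sharp
- minor 7th: A-sharp
- augmented 11th: E-double-sharp

B-sharp, D-double-sharp, F-double-sharp, A-sharp, E-double-sharp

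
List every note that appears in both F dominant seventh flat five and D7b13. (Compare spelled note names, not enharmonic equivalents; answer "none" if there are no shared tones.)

A

F dominant seventh flat five = F, A, Cb, Eb.
D7b13 = D, F#, A, C, Bb.
Shared: A.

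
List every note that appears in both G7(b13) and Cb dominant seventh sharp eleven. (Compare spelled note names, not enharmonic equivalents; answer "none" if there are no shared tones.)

F, E♭

G7(b13) = G, B, D, F, E♭.
Cb dominant seventh sharp eleven = C♭, E♭, G♭, B𝄫, F.
Shared: F, E♭.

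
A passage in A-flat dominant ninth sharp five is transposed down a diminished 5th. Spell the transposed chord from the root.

D – F-sharp – A-sharp – C – E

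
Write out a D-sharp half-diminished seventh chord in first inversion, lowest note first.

In root position, D-sharp half-diminished seventh is D-sharp–F-sharp–A–C-sharp.
First inversion puts the third (F-sharp) in the bass.

F-sharp – A – C-sharp – D-sharp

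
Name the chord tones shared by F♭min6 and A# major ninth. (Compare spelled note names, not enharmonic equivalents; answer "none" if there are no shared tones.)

F♭min6 = Fb, Abb, Cb, Db.
A# major ninth = A#, C##, E#, G##, B#.
Shared: none.

none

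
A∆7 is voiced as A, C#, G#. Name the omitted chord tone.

The full A∆7 chord is A, C#, E, G#.
Comparing with the voicing, the perfect 5th (5th) — E — is absent.

E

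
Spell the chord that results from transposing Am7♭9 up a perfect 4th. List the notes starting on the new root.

D, F, A, C, E♭

A perfect 4th up from A is D, so the new chord is D minor seventh flat nine.
root → D
3rd (minor 3rd) → F
5th (perfect 5th) → A
7th (minor 7th) → C
9th (minor 9th) → E♭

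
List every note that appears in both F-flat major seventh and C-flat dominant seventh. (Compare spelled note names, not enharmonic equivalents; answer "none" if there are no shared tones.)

F-flat major seventh = F-flat, A-flat, C-flat, E-flat.
C-flat dominant seventh = C-flat, E-flat, G-flat, B-double-flat.
Shared: C-flat, E-flat.

C-flat, E-flat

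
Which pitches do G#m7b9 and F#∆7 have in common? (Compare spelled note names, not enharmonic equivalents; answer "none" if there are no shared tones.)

G#m7b9 = G#, B, D#, F#, A.
F#∆7 = F#, A#, C#, E#.
Shared: F#.

F#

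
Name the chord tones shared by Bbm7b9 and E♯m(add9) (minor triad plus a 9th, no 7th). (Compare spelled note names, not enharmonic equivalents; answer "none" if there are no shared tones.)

none

Bbm7b9 = Bb, Db, F, Ab, Cb.
E♯m(add9) = E#, G#, B#, F##.
Shared: none.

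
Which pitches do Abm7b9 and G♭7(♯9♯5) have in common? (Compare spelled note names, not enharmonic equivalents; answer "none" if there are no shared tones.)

Gb

Abm7b9: Ab Cb Eb Gb Bbb
G♭7(♯9♯5): Gb Bb D Fb A
Common to both → Gb.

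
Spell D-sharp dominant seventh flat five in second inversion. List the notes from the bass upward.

A, C-sharp, D-sharp, F-double-sharp

D-sharp dominant seventh flat five = D-sharp–F-double-sharp–A–C-sharp; second inversion → fifth (A) lowest.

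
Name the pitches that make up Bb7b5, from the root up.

Root Bb, quality dominant seventh flat five:
Root: Bb
Major 3rd (3rd): D
Diminished 5th (5th): Fb
Minor 7th (7th): Ab

Bb – D – Fb – Ab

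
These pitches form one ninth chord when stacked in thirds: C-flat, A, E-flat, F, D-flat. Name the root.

Arranged so that each adjacent pair is a third by letter name: D-flat – F – A – C-flat – E-flat.
The bottom of that stack, D-flat, is the root (this is D-flat dominant ninth sharp five).

D-flat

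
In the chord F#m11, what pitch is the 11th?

B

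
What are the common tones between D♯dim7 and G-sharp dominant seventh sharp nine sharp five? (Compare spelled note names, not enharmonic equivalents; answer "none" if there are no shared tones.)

D♯dim7: D# F# A C
G-sharp dominant seventh sharp nine sharp five: G# B# D## F# A##
Common to both → F#.

F#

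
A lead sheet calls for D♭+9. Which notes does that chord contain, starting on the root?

Db  F  A  Cb  Eb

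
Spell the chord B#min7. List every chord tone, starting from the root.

B#  D#  F##  A#

Root B#, quality minor seventh:
- root: B#
- minor 3rd: D#
- perfect 5th: F##
- minor 7th: A#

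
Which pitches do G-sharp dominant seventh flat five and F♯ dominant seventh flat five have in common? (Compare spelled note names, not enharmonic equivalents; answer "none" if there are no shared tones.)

G-sharp dominant seventh flat five: G-sharp B-sharp D F-sharp
F♯ dominant seventh flat five: F-sharp A-sharp C E
Common to both → F-sharp.

F-sharp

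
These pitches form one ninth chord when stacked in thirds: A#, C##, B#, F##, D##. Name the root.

B#

Stacking in thirds gives B# – D## – F## – A# – C##, so B# is the root — B# dominant ninth.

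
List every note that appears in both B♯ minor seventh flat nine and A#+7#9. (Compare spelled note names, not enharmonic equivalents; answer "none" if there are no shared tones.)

B♯ minor seventh flat nine = B♯, D♯, F𝄪, A♯, C♯.
A#+7#9 = A♯, C𝄪, E𝄪, G♯, B𝄪.
Shared: A♯.

A♯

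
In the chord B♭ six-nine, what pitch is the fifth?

Root of B♭ six-nine = Bb. The 5th is a perfect 5th: Bb up a perfect 5th → F.

F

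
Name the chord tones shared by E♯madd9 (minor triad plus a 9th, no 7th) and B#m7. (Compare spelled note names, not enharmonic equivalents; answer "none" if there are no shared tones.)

E♯madd9 = E#, G#, B#, F##.
B#m7 = B#, D#, F##, A#.
Shared: B#, F##.

B#, F##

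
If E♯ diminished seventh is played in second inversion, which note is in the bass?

E♯ diminished seventh in root position is E-sharp–G-sharp–B–D.
Second inversion places the fifth in the bass, which is B.

B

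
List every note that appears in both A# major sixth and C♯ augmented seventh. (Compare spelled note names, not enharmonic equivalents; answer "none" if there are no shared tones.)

E-sharp

A# major sixth = A-sharp, C-double-sharp, E-sharp, F-double-sharp.
C♯ augmented seventh = C-sharp, E-sharp, G-double-sharp, B.
Shared: E-sharp.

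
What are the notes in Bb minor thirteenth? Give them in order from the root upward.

B-flat, D-flat, F, A-flat, C, E-flat, G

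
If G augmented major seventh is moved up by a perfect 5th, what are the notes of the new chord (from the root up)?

D – F♯ – A♯ – C♯

A perfect 5th up from G is D, so the new chord is D augmented major seventh.
- root: D
- major 3rd: F♯
- augmented 5th: A♯
- major 7th: C♯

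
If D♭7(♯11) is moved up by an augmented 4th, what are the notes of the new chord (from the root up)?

G – B – D – F – C♯

An augmented 4th up from D♭ is G, so the new chord is G dominant seventh sharp eleven.
- root: G
- major 3rd: B
- perfect 5th: D
- minor 7th: F
- augmented 11th: C♯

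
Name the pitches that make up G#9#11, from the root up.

G#9#11 is a dominant ninth sharp eleven built on G#.
- root: G#
- major 3rd: B#
- perfect 5th: D#
- minor 7th: F#
- major 9th: A#
- augmented 11th: C##

G# B# D# F# A# C##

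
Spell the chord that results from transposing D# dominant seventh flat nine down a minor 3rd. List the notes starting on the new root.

D-sharp down a minor 3rd → B-sharp. New chord: B-sharp dominant seventh flat nine.
root → B-sharp
3rd (major 3rd) → D-double-sharp
5th (perfect 5th) → F-double-sharp
7th (minor 7th) → A-sharp
9th (minor 9th) → C-sharp

B-sharp, D-double-sharp, F-double-sharp, A-sharp, C-sharp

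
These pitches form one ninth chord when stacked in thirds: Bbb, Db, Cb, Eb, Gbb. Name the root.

Cb

Stacking in thirds gives Cb – Eb – Gbb – Bbb – Db, so Cb is the root — Cb dominant ninth flat five.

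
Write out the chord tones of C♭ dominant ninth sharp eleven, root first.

C-flat  E-flat  G-flat  B-double-flat  D-flat  F

Root C-flat, quality dominant ninth sharp eleven:
C-flat — root
E-flat — major 3rd
G-flat — perfect 5th
B-double-flat — minor 7th
D-flat — major 9th
F — augmented 11th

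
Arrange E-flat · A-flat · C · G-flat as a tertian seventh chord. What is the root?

A-flat

Stacking in thirds gives A-flat – C – E-flat – G-flat, so A-flat is the root — A-flat dominant seventh.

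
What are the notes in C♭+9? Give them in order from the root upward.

Cb, Eb, G, Bbb, Db

C♭+9: dominant ninth sharp five on Cb.
Root: Cb
Major 3rd (3rd): Eb
Augmented 5th (5th): G
Minor 7th (7th): Bbb
Major 9th (9th): Db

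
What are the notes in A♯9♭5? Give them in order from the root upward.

A♯  C𝄪  E  G♯  B♯

A♯9♭5 is a dominant ninth flat five built on A♯.
A♯ — root
C𝄪 — major 3rd
E — diminished 5th
G♯ — minor 7th
B♯ — major 9th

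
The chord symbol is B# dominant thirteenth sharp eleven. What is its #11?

B# dominant thirteenth sharp eleven is built on B-sharp; its 11th is an augmented 11th above the root.
A fourth above B uses the letter E, and the augmented 11th above B-sharp is E-double-sharp.

E-double-sharp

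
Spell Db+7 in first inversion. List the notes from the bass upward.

F, A, C♭, D♭

In root position, Db+7 is D♭–F–A–C♭.
First inversion puts the third (F) in the bass.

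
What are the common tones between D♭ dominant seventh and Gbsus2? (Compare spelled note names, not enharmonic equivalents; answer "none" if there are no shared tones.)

D♭ dominant seventh = Db, F, Ab, Cb.
Gbsus2 = Gb, Ab, Db.
Shared: Db, Ab.

Db, Ab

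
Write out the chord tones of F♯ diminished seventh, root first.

F-sharp, A, C, E-flat

F♯ diminished seventh is a diminished seventh built on F-sharp.
- root: F-sharp
- minor 3rd: A
- diminished 5th: C
- diminished 7th: E-flat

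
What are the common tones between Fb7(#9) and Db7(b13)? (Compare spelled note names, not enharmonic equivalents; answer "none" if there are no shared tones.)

Fb7(#9): Fb Ab Cb Ebb G
Db7(b13): Db F Ab Cb Bbb
Common to both → Ab, Cb.

Ab, Cb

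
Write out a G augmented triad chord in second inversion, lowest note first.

D# – G – B

G augmented triad = G–B–D#; second inversion → fifth (D#) lowest.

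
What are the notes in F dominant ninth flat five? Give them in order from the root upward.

Root F, quality dominant ninth flat five:
F — root
A — major 3rd
Cb — diminished 5th
Eb — minor 7th
G — major 9th

F – A – Cb – Eb – G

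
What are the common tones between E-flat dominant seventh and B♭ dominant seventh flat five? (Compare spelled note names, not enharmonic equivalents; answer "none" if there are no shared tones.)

B-flat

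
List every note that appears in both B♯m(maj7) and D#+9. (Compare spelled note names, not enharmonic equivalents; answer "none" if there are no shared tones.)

B♯m(maj7): B♯ D♯ F𝄪 A𝄪
D#+9: D♯ F𝄪 A𝄪 C♯ E♯
Common to both → D♯, F𝄪, A𝄪.

D♯ – F𝄪 – A𝄪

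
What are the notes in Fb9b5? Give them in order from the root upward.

Fb9b5: dominant ninth flat five on F♭.
root → F♭
3rd (major 3rd) → A♭
5th (diminished 5th) → C𝄫
7th (minor 7th) → E𝄫
9th (major 9th) → G♭

F♭ – A♭ – C𝄫 – E𝄫 – G♭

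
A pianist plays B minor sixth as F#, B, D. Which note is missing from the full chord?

The full B minor sixth chord is B, D, F#, G#.
Comparing with the voicing, the major 6th (6th) — G# — is absent.

G#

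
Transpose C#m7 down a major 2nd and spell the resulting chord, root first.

B – D – F# – A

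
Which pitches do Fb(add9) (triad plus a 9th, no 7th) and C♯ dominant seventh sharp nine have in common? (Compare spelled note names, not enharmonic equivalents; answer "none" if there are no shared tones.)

none

Fb(add9) = F♭, A♭, C♭, G♭.
C♯ dominant seventh sharp nine = C♯, E♯, G♯, B, D𝄪.
Shared: none.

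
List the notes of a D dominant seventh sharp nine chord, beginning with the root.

D – F# – A – C – E#

Root D, quality dominant seventh sharp nine:
D — root
F# — major 3rd
A — perfect 5th
C — minor 7th
E# — augmented 9th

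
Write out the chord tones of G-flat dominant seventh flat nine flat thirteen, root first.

Gb, Bb, Db, Fb, Abb, Ebb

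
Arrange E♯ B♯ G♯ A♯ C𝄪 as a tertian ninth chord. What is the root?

A♯

Stacking in thirds gives A♯ – C𝄪 – E♯ – G♯ – B♯, so A♯ is the root — A♯ dominant ninth.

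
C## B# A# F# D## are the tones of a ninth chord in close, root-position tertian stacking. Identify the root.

Stacking in thirds gives B# – D## – F# – A# – C##, so B# is the root — B# dominant ninth flat five.

B#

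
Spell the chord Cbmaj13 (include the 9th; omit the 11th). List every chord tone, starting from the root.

Cb, Eb, Gb, Bb, Db, Ab

Cbmaj13: major thirteenth on Cb.
Cb — root
Eb — major 3rd
Gb — perfect 5th
Bb — major 7th
Db — major 9th
Ab — major 13th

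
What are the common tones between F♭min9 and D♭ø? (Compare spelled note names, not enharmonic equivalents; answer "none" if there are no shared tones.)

F♭min9 = Fb, Abb, Cb, Ebb, Gb.
D♭ø = Db, Fb, Abb, Cb.
Shared: Fb, Abb, Cb.

Fb Abb Cb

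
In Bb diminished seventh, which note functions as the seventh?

Abb

Root of Bb diminished seventh = Bb. The 7th is a diminished 7th: Bb up a diminished 7th → Abb.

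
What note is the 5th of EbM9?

Bb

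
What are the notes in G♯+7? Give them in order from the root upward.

G♯+7 is an augmented seventh built on G#.
root → G#
3rd (major 3rd) → B#
5th (augmented 5th) → D##
7th (minor 7th) → F#

G#  B#  D##  F#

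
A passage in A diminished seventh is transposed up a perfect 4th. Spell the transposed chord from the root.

D  F  Ab  Cb

A up a perfect 4th → D. New chord: D diminished seventh.
D — root
F — minor 3rd
Ab — diminished 5th
Cb — diminished 7th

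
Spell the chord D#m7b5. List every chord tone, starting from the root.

D#m7b5: half-diminished seventh on D#.
root → D#
3rd (minor 3rd) → F#
5th (diminished 5th) → A
7th (minor 7th) → C#

D#, F#, A, C#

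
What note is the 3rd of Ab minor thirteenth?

Ab minor thirteenth is built on A-flat; its 3rd is a minor 3rd above the root.
A third above A uses the letter C, and the minor 3rd above A-flat is C-flat.

C-flat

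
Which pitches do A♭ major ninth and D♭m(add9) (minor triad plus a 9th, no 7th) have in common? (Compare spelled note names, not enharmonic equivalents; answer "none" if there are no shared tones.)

A♭ E♭

A♭ major ninth = A♭, C, E♭, G, B♭.
D♭m(add9) = D♭, F♭, A♭, E♭.
Shared: A♭, E♭.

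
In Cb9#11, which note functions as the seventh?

Bbb

Root of Cb9#11 = Cb. The 7th is a minor 7th: Cb up a minor 7th → Bbb.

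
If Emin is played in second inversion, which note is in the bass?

Emin = E–G–B. Second inversion → fifth in the bass = B.

B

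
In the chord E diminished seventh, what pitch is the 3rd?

Root of E diminished seventh = E. The 3rd is a minor 3rd: E up a minor 3rd → G.

G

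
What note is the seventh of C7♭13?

Bb

C7♭13 is built on C; its 7th is a minor 7th above the root.
A seventh above C uses the letter B, and the minor 7th above C is Bb.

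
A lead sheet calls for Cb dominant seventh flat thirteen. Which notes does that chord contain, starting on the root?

Cb dominant seventh flat thirteen is a dominant seventh flat thirteen built on C-flat.
root → C-flat
3rd (major 3rd) → E-flat
5th (perfect 5th) → G-flat
7th (minor 7th) → B-double-flat
13th (minor 13th) → A-double-flat

C-flat – E-flat – G-flat – B-double-flat – A-double-flat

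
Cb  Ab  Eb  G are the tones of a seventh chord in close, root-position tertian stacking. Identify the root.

Ab

Arranged so that each adjacent pair is a third by letter name: Ab – Cb – Eb – G.
The bottom of that stack, Ab, is the root (this is Ab minor-major seventh).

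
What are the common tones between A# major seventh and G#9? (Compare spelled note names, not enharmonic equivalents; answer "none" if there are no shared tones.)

A# major seventh = A♯, C𝄪, E♯, G𝄪.
G#9 = G♯, B♯, D♯, F♯, A♯.
Shared: A♯.

A♯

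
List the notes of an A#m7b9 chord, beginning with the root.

A♯  C♯  E♯  G♯  B

A#m7b9: minor seventh flat nine on A♯.
Root: A♯
Minor 3rd (3rd): C♯
Perfect 5th (5th): E♯
Minor 7th (7th): G♯
Minor 9th (9th): B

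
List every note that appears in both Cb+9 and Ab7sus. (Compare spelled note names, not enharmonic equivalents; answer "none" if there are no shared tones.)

E♭  D♭

Cb+9: C♭ E♭ G B𝄫 D♭
Ab7sus: A♭ D♭ E♭ G♭
Common to both → E♭, D♭.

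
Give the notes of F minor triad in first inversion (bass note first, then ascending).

Ab C F

In root position, F minor triad is F–Ab–C.
First inversion puts the third (Ab) in the bass.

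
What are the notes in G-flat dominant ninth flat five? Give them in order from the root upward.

G-flat dominant ninth flat five is a dominant ninth flat five built on Gb.
- root: Gb
- major 3rd: Bb
- diminished 5th: Dbb
- minor 7th: Fb
- major 9th: Ab

Gb, Bb, Dbb, Fb, Ab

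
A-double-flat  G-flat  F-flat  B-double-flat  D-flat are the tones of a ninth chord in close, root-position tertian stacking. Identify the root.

G-flat

Stacking in thirds gives G-flat – B-double-flat – D-flat – F-flat – A-double-flat, so G-flat is the root — G-flat minor seventh flat nine.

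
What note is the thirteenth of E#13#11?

C𝄪

E#13#11 is built on E♯; its 13th is a major 13th above the root.
A sixth above E uses the letter C, and the major 13th above E♯ is C𝄪.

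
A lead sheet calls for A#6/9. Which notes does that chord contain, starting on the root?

A# – C## – E# – F## – B#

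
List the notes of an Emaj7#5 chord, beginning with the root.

E, G#, B#, D#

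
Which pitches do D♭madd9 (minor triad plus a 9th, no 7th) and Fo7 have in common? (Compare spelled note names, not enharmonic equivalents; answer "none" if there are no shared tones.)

Ab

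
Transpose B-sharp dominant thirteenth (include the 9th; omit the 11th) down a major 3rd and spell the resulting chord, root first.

G#, B#, D#, F#, A#, E#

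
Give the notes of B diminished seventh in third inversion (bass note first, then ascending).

B diminished seventh = B–D–F–A-flat; third inversion → seventh (A-flat) lowest.

A-flat, B, D, F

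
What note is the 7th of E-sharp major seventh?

Root of E-sharp major seventh = E-sharp. The 7th is a major 7th: E-sharp up a major 7th → D-double-sharp.

D-double-sharp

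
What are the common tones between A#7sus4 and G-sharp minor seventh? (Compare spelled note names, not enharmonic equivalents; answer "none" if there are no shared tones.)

D#, G#

A#7sus4 = A#, D#, E#, G#.
G-sharp minor seventh = G#, B, D#, F#.
Shared: D#, G#.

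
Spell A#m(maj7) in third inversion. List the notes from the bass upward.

In root position, A#m(maj7) is A#–C#–E#–G##.
Third inversion puts the seventh (G##) in the bass.

G##, A#, C#, E#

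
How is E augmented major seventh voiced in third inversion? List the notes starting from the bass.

In root position, E augmented major seventh is E–G#–B#–D#.
Third inversion puts the seventh (D#) in the bass.

D#, E, G#, B#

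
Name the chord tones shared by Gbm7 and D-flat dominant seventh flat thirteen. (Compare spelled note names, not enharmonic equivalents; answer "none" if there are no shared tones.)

Gbm7: Gb Bbb Db Fb
D-flat dominant seventh flat thirteen: Db F Ab Cb Bbb
Common to both → Bbb, Db.

Bbb Db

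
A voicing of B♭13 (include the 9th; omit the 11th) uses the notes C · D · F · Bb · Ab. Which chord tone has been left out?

G

B♭13 = Bb, D, F, Ab, C, G. The voicing lacks the 13th (major 13th), G.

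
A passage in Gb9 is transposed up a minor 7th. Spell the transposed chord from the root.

Fb  Ab  Cb  Ebb  Gb

Transposed root: Gb → Fb (minor 7th up). So we spell Fb dominant ninth:
root → Fb
3rd (major 3rd) → Ab
5th (perfect 5th) → Cb
7th (minor 7th) → Ebb
9th (major 9th) → Gb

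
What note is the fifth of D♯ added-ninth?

A#

Root of D♯ added-ninth = D#. The 5th is a perfect 5th: D# up a perfect 5th → A#.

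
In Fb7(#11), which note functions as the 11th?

Bb

Fb7(#11) is built on Fb; its 11th is an augmented 11th above the root.
A fourth above F uses the letter B, and the augmented 11th above Fb is Bb.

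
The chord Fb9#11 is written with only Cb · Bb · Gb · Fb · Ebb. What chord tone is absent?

Fb9#11 = Fb, Ab, Cb, Ebb, Gb, Bb. The voicing lacks the 3rd (major 3rd), Ab.

Ab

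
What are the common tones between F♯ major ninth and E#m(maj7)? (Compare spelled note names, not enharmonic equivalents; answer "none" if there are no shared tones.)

E# G#

F♯ major ninth = F#, A#, C#, E#, G#.
E#m(maj7) = E#, G#, B#, D##.
Shared: E#, G#.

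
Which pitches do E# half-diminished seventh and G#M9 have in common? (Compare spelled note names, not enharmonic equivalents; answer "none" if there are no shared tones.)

E# half-diminished seventh: E# G# B D#
G#M9: G# B# D# F## A#
Common to both → G#, D#.

G#, D#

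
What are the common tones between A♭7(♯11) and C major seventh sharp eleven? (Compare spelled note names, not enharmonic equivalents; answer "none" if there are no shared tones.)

C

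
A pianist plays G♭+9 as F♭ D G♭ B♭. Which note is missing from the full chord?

A♭

G♭+9 = G♭, B♭, D, F♭, A♭. The voicing lacks the 9th (major 9th), A♭.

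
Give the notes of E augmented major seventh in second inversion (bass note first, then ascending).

B-sharp – D-sharp – E – G-sharp

In root position, E augmented major seventh is E–G-sharp–B-sharp–D-sharp.
Second inversion puts the fifth (B-sharp) in the bass.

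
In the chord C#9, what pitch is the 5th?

Root of C#9 = C#. The 5th is a perfect 5th: C# up a perfect 5th → G#.

G#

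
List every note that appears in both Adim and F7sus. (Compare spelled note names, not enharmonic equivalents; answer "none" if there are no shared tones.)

C, E♭

Adim = A, C, E♭.
F7sus = F, B♭, C, E♭.
Shared: C, E♭.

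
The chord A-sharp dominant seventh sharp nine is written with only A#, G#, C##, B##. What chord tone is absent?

The full A-sharp dominant seventh sharp nine chord is A#, C##, E#, G#, B##.
Comparing with the voicing, the perfect 5th (5th) — E# — is absent.

E#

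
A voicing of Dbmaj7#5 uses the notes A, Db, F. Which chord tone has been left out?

Dbmaj7#5 = Db, F, A, C. The voicing lacks the 7th (major 7th), C.

C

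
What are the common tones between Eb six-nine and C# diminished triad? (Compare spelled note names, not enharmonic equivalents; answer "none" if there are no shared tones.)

Eb six-nine = E-flat, G, B-flat, C, F.
C# diminished triad = C-sharp, E, G.
Shared: G.

G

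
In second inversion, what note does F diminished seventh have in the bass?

F diminished seventh = F–A-flat–C-flat–E-double-flat. Second inversion → fifth in the bass = C-flat.

C-flat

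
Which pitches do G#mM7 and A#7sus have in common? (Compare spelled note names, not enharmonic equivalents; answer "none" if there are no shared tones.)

G#mM7: G# B D# F##
A#7sus: A# D# E# G#
Common to both → G#, D#.

G#  D#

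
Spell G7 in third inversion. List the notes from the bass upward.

In root position, G7 is G–B–D–F.
Third inversion puts the seventh (F) in the bass.

F, G, B, D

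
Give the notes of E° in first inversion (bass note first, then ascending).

G, B♭, E

E° = E–G–B♭; first inversion → third (G) lowest.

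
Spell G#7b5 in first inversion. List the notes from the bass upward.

B#, D, F#, G#

G#7b5 = G#–B#–D–F#; first inversion → third (B#) lowest.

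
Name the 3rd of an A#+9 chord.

Root of A#+9 = A#. The 3rd is a major 3rd: A# up a major 3rd → C##.

C##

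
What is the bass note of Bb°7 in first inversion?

Db

Bb°7 in root position is Bb–Db–Fb–Abb.
First inversion places the third in the bass, which is Db.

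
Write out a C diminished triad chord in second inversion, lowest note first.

G-flat, C, E-flat

In root position, C diminished triad is C–E-flat–G-flat.
Second inversion puts the fifth (G-flat) in the bass.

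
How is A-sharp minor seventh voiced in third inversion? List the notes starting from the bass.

In root position, A-sharp minor seventh is A#–C#–E#–G#.
Third inversion puts the seventh (G#) in the bass.

G#, A#, C#, E#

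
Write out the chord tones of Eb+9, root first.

Eb+9: dominant ninth sharp five on Eb.
- root: Eb
- major 3rd: G
- augmented 5th: B
- minor 7th: Db
- major 9th: F

Eb, G, B, Db, F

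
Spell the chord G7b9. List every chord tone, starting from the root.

G, B, D, F, Ab

G7b9: dominant seventh flat nine on G.
- root: G
- major 3rd: B
- perfect 5th: D
- minor 7th: F
- minor 9th: Ab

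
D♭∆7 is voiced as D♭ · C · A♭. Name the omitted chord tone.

F

The full D♭∆7 chord is D♭, F, A♭, C.
Comparing with the voicing, the major 3rd (3rd) — F — is absent.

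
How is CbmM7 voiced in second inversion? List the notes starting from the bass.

In root position, CbmM7 is Cb–Ebb–Gb–Bb.
Second inversion puts the fifth (Gb) in the bass.

Gb, Bb, Cb, Ebb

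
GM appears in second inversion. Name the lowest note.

D

GM = G–B–D. Second inversion → fifth in the bass = D.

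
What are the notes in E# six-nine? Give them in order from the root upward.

Root E♯, quality six-nine:
- root: E♯
- major 3rd: G𝄪
- perfect 5th: B♯
- major 6th: C𝄪
- major 9th: F𝄪

E♯, G𝄪, B♯, C𝄪, F𝄪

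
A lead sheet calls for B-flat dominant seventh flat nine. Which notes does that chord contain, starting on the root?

B-flat  D  F  A-flat  C-flat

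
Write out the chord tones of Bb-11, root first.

Root B♭, quality minor eleventh:
- root: B♭
- minor 3rd: D♭
- perfect 5th: F
- minor 7th: A♭
- major 9th: C
- perfect 11th: E♭

B♭ D♭ F A♭ C E♭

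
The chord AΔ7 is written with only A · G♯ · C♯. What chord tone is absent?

AΔ7 = A, C♯, E, G♯. The voicing lacks the 5th (perfect 5th), E.

E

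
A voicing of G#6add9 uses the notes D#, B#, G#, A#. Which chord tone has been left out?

G#6add9 = G#, B#, D#, E#, A#. The voicing lacks the 6th (major 6th), E#.

E#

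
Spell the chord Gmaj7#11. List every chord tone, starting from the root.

Root G, quality major seventh sharp eleven:
Root: G
Major 3rd (3rd): B
Perfect 5th (5th): D
Major 7th (7th): F#
Augmented 11th (11th): C#

G B D F# C#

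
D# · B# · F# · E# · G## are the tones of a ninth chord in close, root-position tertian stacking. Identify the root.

E#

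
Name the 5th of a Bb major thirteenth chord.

Root of Bb major thirteenth = B-flat. The 5th is a perfect 5th: B-flat up a perfect 5th → F.

F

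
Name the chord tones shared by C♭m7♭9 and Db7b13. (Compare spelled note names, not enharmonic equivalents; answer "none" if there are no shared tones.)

Cb, Bbb

C♭m7♭9: Cb Ebb Gb Bbb Dbb
Db7b13: Db F Ab Cb Bbb
Common to both → Cb, Bbb.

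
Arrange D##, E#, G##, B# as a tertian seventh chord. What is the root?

Arranged so that each adjacent pair is a third by letter name: E# – G## – B# – D##.
The bottom of that stack, E#, is the root (this is E# major seventh).

E#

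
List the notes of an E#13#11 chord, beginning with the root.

E# G## B# D# F## A## C##

E#13#11 is a dominant thirteenth sharp eleven built on E#.
E# — root
G## — major 3rd
B# — perfect 5th
D# — minor 7th
F## — major 9th
A## — augmented 11th
C## — major 13th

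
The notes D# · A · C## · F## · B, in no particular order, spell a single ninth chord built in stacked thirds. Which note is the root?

Arranged so that each adjacent pair is a third by letter name: B – D# – F## – A – C##.
The bottom of that stack, B, is the root (this is B dominant seventh sharp nine sharp five).

B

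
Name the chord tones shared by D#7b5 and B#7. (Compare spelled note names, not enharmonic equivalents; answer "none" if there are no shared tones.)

F##

D#7b5 = D#, F##, A, C#.
B#7 = B#, D##, F##, A#.
Shared: F##.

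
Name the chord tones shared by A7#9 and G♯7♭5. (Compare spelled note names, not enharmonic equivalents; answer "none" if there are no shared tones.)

A7#9: A C# E G B#
G♯7♭5: G# B# D F#
Common to both → B#.

B#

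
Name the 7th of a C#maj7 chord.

C#maj7 is built on C#; its 7th is a major 7th above the root.
A seventh above C uses the letter B, and the major 7th above C# is B#.

B#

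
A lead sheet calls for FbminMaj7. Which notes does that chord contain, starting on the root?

F♭, A𝄫, C♭, E♭

Root F♭, quality minor-major seventh:
root → F♭
3rd (minor 3rd) → A𝄫
5th (perfect 5th) → C♭
7th (major 7th) → E♭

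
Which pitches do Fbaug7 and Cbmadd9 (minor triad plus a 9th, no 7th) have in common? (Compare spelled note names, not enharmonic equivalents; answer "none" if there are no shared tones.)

Ebb

Fbaug7 = Fb, Ab, C, Ebb.
Cbmadd9 = Cb, Ebb, Gb, Db.
Shared: Ebb.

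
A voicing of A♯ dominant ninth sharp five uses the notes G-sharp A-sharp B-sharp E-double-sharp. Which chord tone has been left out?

A♯ dominant ninth sharp five = A-sharp, C-double-sharp, E-double-sharp, G-sharp, B-sharp. The voicing lacks the 3rd (major 3rd), C-double-sharp.

C-double-sharp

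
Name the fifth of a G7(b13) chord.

Root of G7(b13) = G. The 5th is a perfect 5th: G up a perfect 5th → D.

D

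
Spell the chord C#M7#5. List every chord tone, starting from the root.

C#M7#5 is an augmented major seventh built on C#.
Root: C#
Major 3rd (3rd): E#
Augmented 5th (5th): G##
Major 7th (7th): B#

C#  E#  G##  B#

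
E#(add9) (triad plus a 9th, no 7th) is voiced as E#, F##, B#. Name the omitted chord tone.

E#(add9) = E#, G##, B#, F##. The voicing lacks the 3rd (major 3rd), G##.

G##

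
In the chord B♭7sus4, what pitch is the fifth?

F

Root of B♭7sus4 = Bb. The 5th is a perfect 5th: Bb up a perfect 5th → F.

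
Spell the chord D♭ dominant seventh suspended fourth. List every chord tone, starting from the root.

Root D-flat, quality dominant seventh suspended fourth:
D-flat — root
G-flat — perfect 4th
A-flat — perfect 5th
C-flat — minor 7th

D-flat, G-flat, A-flat, C-flat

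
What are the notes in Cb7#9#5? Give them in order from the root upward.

C♭ E♭ G B𝄫 D

Root C♭, quality dominant seventh sharp nine sharp five:
Root: C♭
Major 3rd (3rd): E♭
Augmented 5th (5th): G
Minor 7th (7th): B𝄫
Augmented 9th (9th): D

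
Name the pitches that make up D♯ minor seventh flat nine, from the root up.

D♯ minor seventh flat nine is a minor seventh flat nine built on D-sharp.
- root: D-sharp
- minor 3rd: F-sharp
- perfect 5th: A-sharp
- minor 7th: C-sharp
- minor 9th: E

D-sharp, F-sharp, A-sharp, C-sharp, E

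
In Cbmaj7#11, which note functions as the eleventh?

F

Root of Cbmaj7#11 = Cb. The 11th is an augmented 11th: Cb up an augmented 11th → F.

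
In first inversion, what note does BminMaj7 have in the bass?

D

BminMaj7 = B–D–F#–A#. First inversion → third in the bass = D.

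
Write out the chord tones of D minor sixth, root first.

Root D, quality minor sixth:
Root: D
Minor 3rd (3rd): F
Perfect 5th (5th): A
Major 6th (6th): B

D F A B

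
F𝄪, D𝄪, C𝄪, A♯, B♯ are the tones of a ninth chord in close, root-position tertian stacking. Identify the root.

Arranged so that each adjacent pair is a third by letter name: B♯ – D𝄪 – F𝄪 – A♯ – C𝄪.
The bottom of that stack, B♯, is the root (this is B♯ dominant ninth).

B♯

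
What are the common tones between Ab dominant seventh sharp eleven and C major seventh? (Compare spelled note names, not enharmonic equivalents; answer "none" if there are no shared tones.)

C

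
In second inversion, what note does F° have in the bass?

F° = F–A♭–C♭. Second inversion → fifth in the bass = C♭.

C♭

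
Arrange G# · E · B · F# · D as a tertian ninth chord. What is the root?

E

Arranged so that each adjacent pair is a third by letter name: E – G# – B – D – F#.
The bottom of that stack, E, is the root (this is E dominant ninth).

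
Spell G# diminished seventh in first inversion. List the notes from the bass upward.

G# diminished seventh = G#–B–D–F; first inversion → third (B) lowest.

B D F G#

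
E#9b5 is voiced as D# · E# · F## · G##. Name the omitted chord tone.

B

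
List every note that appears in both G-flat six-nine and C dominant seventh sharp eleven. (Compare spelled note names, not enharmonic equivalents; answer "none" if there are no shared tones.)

B-flat

G-flat six-nine: G-flat B-flat D-flat E-flat A-flat
C dominant seventh sharp eleven: C E G B-flat F-sharp
Common to both → B-flat.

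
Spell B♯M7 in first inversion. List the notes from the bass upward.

D## F## A## B#

In root position, B♯M7 is B#–D##–F##–A##.
First inversion puts the third (D##) in the bass.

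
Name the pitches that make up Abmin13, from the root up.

Root Ab, quality minor thirteenth:
Ab — root
Cb — minor 3rd
Eb — perfect 5th
Gb — minor 7th
Bb — major 9th
Db — perfect 11th
F — major 13th

Ab  Cb  Eb  Gb  Bb  Db  F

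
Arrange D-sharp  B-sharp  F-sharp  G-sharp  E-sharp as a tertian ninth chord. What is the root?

E-sharp

Arranged so that each adjacent pair is a third by letter name: E-sharp – G-sharp – B-sharp – D-sharp – F-sharp.
The bottom of that stack, E-sharp, is the root (this is E-sharp minor seventh flat nine).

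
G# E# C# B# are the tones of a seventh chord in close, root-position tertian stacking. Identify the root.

Stacking in thirds gives C# – E# – G# – B#, so C# is the root — C# major seventh.

C#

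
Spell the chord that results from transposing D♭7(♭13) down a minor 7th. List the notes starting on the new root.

Transposed root: Db → Eb (minor 7th down). So we spell Eb dominant seventh flat thirteen:
Root: Eb
Major 3rd (3rd): G
Perfect 5th (5th): Bb
Minor 7th (7th): Db
Minor 13th (13th): Cb

Eb G Bb Db Cb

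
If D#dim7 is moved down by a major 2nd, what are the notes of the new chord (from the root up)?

D♯ down a major 2nd → C♯. New chord: C♯ diminished seventh.
Root: C♯
Minor 3rd (3rd): E
Diminished 5th (5th): G
Diminished 7th (7th): B♭

C♯ – E – G – B♭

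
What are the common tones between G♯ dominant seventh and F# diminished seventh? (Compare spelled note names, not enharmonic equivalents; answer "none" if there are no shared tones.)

F-sharp

G♯ dominant seventh = G-sharp, B-sharp, D-sharp, F-sharp.
F# diminished seventh = F-sharp, A, C, E-flat.
Shared: F-sharp.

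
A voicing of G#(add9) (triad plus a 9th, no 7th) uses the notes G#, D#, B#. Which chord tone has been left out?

A#

The full G#(add9) chord is G#, B#, D#, A#.
Comparing with the voicing, the major 9th (9th) — A# — is absent.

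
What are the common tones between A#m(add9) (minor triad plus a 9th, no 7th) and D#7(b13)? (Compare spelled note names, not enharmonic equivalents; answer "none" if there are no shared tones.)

A#, C#

A#m(add9): A# C# E# B#
D#7(b13): D# F## A# C# B
Common to both → A#, C#.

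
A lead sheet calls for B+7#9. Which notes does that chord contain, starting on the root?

B – D# – F## – A – C##

Root B, quality dominant seventh sharp nine sharp five:
root → B
3rd (major 3rd) → D#
5th (augmented 5th) → F##
7th (minor 7th) → A
9th (augmented 9th) → C##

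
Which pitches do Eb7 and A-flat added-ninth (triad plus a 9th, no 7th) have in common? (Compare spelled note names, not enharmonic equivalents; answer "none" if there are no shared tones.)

E♭ B♭

Eb7: E♭ G B♭ D♭
A-flat added-ninth: A♭ C E♭ B♭
Common to both → E♭, B♭.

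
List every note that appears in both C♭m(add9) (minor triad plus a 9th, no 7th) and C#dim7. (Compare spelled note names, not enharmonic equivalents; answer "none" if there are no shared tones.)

C♭m(add9) = Cb, Ebb, Gb, Db.
C#dim7 = C#, E, G, Bb.
Shared: none.

none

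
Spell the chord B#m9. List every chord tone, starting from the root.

B#  D#  F##  A#  C##

B#m9 is a minor ninth built on B#.
Root: B#
Minor 3rd (3rd): D#
Perfect 5th (5th): F##
Minor 7th (7th): A#
Major 9th (9th): C##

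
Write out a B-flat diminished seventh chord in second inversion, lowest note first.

In root position, B-flat diminished seventh is B♭–D♭–F♭–A𝄫.
Second inversion puts the fifth (F♭) in the bass.

F♭ – A𝄫 – B♭ – D♭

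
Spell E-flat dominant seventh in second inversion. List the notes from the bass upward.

Bb  Db  Eb  G

E-flat dominant seventh = Eb–G–Bb–Db; second inversion → fifth (Bb) lowest.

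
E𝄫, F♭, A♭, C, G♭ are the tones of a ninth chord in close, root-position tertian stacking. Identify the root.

F♭

Stacking in thirds gives F♭ – A♭ – C – E𝄫 – G♭, so F♭ is the root — F♭ dominant ninth sharp five.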